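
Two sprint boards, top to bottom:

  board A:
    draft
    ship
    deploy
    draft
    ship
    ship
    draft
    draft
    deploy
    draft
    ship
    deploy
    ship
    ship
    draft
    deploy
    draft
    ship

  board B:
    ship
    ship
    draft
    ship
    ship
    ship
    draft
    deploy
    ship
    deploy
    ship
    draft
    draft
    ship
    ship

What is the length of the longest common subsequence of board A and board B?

Pick draft at board A[1]=board B[3] → ship at board A[2]=board B[4] → ship at board A[5]=board B[5] → ship at board A[6]=board B[6] → draft at board A[8]=board B[7] → deploy at board A[9]=board B[8] → ship at board A[11]=board B[9] → deploy at board A[12]=board B[10] → ship at board A[14]=board B[11] → draft at board A[15]=board B[12] → draft at board A[17]=board B[13] → ship at board A[18]=board B[15]; all 12 tasks appear in both, in order. Since dp[18][15] = 12, nothing longer is possible.

12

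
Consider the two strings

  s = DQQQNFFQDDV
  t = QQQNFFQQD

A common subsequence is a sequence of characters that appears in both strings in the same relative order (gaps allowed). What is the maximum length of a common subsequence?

8

Pick Q at s[2]=t[1] → Q at s[3]=t[2] → Q at s[4]=t[3] → N at s[5]=t[4] → F at s[6]=t[5] → F at s[7]=t[6] → Q at s[8]=t[8] → D at s[10]=t[9]; all 8 characters appear in both, in order. Since dp[11][9] = 8, nothing longer is possible.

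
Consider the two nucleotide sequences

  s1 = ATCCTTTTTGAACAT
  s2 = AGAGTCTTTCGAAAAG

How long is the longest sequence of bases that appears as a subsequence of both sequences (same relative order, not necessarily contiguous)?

10

Match A [1,3]; then T [2,5]; then C [4,6]; then T [5,7]; then T [6,8]; then T [7,9]; then G [10,11]; then A [11,13]; then A [12,14]; then A [14,15] — 10 bases in the same relative order in both. Since dp[15][16] = 10, nothing longer is possible.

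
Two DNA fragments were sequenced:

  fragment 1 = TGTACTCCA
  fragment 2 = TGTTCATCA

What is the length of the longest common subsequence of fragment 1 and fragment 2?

7

One common subsequence of length 7: T [1,1], G [2,2], T [3,4], A [4,6], T [6,7], C [8,8], A [9,9]. The LCS DP gives dp[9][9] = 7, so this is optimal.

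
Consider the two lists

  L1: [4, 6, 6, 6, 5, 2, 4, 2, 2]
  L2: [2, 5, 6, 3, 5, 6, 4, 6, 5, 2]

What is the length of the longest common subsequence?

Taking 6 at L1[2]=L2[3]; then 6 at L1[3]=L2[6]; then 6 at L1[4]=L2[8]; then 5 at L1[5]=L2[9]; then 2 at L1[9]=L2[10] gives a common subsequence of length 5. dp[9][10] = 5 confirms this is the maximum.

5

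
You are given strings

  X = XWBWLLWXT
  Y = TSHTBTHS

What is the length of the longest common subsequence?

Taking B [3,5] → T [9,6] gives a common subsequence of length 2, and the DP table's final entry dp[9][8] is also 2, so no common subsequence is longer.

2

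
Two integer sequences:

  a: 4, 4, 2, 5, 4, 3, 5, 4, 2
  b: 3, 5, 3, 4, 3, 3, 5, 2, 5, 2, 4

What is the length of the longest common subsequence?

5

Let dp[i][j] be the LCS length of the first i values of a and the first j values of b. dp[i][j] = dp[i-1][j-1]+1 when the i-th and j-th values match, else max(dp[i-1][j], dp[i][j-1]).
    ·  3  5  3  4  3  3  5  2  5  2  4
 ·  0  0  0  0  0  0  0  0  0  0  0  0
 4  0  0  0  0  1  1  1  1  1  1  1  1
 4  0  0  0  0  1  1  1  1  1  1  1  2
 2  0  0  0  0  1  1  1  1  2  2  2  2
 5  0  0  1  1  1  1  1  2  2  3  3  3
 4  0  0  1  1  2  2  2  2  2  3  3  4
 3  0  1  1  2  2  3  3  3  3  3  3  4
 5  0  1  2  2  2  3  3  4  4  4  4  4
 4  0  1  2  2  3  3  3  4  4  4  4  5
 2  0  1  2  2  3  3  3  4  5  5  5  5
dp[9][11] = 5. One LCS (by backtracking along matches): 5, 4, 3, 5, 4.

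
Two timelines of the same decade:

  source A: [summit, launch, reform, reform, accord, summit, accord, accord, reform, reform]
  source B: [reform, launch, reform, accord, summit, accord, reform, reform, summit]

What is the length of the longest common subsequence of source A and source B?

Pick launch [2,2] → reform [4,3] → accord [5,4] → summit [6,5] → accord [8,6] → reform [9,7] → reform [10,8]; all 7 events appear in both, in order. The LCS DP gives dp[10][9] = 7, so this is optimal.

7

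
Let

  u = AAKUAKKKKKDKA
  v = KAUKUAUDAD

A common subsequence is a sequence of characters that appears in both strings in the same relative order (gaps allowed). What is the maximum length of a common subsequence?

6

Pick A [1,2], K [3,4], U [4,5], A [5,6], D [11,8], A [13,9]; all 6 characters appear in both, in order. The LCS DP gives dp[13][10] = 6, so this is optimal.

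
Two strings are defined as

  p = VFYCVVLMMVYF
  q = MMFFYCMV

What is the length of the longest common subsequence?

5

Match F at p[2]=q[4] → Y at p[3]=q[5] → C at p[4]=q[6] → M at p[9]=q[7] → V at p[10]=q[8] — 5 characters in the same relative order in both. The LCS DP gives dp[12][8] = 5, so this is optimal.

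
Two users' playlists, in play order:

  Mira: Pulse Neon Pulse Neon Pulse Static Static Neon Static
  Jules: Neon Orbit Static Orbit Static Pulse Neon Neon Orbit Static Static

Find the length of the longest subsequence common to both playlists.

5

One common subsequence of length 5: Pulse (Mira #1, Jules #6), then Neon (Mira #2, Jules #7), then Neon (Mira #4, Jules #8), then Static (Mira #7, Jules #10), then Static (Mira #9, Jules #11). dp[9][11] = 5 confirms this is the maximum.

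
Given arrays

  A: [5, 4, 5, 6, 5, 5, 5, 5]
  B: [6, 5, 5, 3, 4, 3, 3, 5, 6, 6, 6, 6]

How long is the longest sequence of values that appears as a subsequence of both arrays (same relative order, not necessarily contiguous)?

Taking 5 (A #1, B #3); then 4 (A #2, B #5); then 5 (A #3, B #8); then 6 (A #4, B #12) gives a common subsequence of length 4. The LCS DP gives dp[8][12] = 4, so this is optimal.

4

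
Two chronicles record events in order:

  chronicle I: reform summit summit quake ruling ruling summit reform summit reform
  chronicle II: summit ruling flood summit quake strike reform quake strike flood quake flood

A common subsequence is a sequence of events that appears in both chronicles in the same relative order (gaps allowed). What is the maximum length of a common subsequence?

One common subsequence of length 4: summit [2,1] → summit [3,4] → quake [4,5] → reform [8,7]. The LCS DP gives dp[10][12] = 4, so this is optimal.

4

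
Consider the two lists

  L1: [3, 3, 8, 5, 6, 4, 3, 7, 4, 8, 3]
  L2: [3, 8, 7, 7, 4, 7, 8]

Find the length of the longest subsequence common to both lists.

Let dp[i][j] be the LCS length of the first i values of L1 and the first j values of L2. dp[i][j] = dp[i-1][j-1]+1 when the i-th and j-th values match, else max(dp[i-1][j], dp[i][j-1]).
    ·  3  8  7  7  4  7  8
 ·  0  0  0  0  0  0  0  0
 3  0  1  1  1  1  1  1  1
 3  0  1  1  1  1  1  1  1
 8  0  1  2  2  2  2  2  2
 5  0  1  2  2  2  2  2  2
 6  0  1  2  2  2  2  2  2
 4  0  1  2  2  2  3  3  3
 3  0  1  2  2  2  3  3  3
 7  0  1  2  3  3  3  4  4
 4  0  1  2  3  3  4  4  4
 8  0  1  2  3  3  4  4  5
 3  0  1  2  3  3  4  4  5
dp[11][7] = 5. One LCS (by backtracking along matches): 3, 8, 4, 7, 8.

5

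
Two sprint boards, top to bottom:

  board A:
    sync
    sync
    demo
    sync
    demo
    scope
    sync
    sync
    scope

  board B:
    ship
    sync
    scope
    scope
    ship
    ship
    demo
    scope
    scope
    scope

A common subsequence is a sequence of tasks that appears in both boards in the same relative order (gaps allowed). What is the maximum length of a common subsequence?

Pick sync at board A[1]=board B[2], then demo at board A[3]=board B[7], then scope at board A[6]=board B[9], then scope at board A[9]=board B[10]; all 4 tasks appear in both, in order. dp[9][10] = 4 confirms this is the maximum.

4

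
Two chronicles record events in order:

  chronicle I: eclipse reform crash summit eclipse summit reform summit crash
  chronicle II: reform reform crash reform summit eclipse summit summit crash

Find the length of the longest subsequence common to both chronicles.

7

Taking reform [2,2] → crash [3,3] → summit [4,5] → eclipse [5,6] → summit [6,7] → summit [8,8] → crash [9,9] gives a common subsequence of length 7. Since dp[9][9] = 7, nothing longer is possible.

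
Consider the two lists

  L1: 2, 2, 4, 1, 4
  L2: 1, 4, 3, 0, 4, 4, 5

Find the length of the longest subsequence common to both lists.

Taking 4 at L1[3]=L2[5] → 4 at L1[5]=L2[6] gives a common subsequence of length 2. dp[5][7] = 2 confirms this is the maximum.

2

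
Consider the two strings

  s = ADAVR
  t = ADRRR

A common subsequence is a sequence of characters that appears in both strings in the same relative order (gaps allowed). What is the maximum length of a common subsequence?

Let dp[i][j] be the LCS length of the first i characters of s and the first j characters of t. dp[i][j] = dp[i-1][j-1]+1 when the i-th and j-th characters match, else max(dp[i-1][j], dp[i][j-1]).
    ·  A  D  R  R  R
 ·  0  0  0  0  0  0
 A  0  1  1  1  1  1
 D  0  1  2  2  2  2
 A  0  1  2  2  2  2
 V  0  1  2  2  2  2
 R  0  1  2  3  3  3
dp[5][5] = 3. One LCS (by backtracking along matches): ADR.

3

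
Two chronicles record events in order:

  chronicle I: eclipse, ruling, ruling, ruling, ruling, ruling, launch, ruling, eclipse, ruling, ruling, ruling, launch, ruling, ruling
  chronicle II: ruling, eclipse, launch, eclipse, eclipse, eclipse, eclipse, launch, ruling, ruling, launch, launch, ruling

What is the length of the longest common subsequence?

Taking eclipse [1,2], then launch [7,3], then eclipse [9,7], then ruling [10,9], then ruling [11,10], then launch [13,12], then ruling [15,13] gives a common subsequence of length 7. The LCS DP gives dp[15][13] = 7, so this is optimal.

7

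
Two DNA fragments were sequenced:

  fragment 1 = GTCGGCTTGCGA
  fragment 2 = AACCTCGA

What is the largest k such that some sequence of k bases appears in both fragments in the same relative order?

Let dp[i][j] be the LCS length of the first i bases of fragment 1 and the first j bases of fragment 2. dp[i][j] = dp[i-1][j-1]+1 when the i-th and j-th bases match, else max(dp[i-1][j], dp[i][j-1]).
    ·  A  A  C  C  T  C  G  A
 ·  0  0  0  0  0  0  0  0  0
 G  0  0  0  0  0  0  0  1  1
 T  0  0  0  0  0  1  1  1  1
 C  0  0  0  1  1  1  2  2  2
 G  0  0  0  1  1  1  2  3  3
 G  0  0  0  1  1  1  2  3  3
 C  0  0  0  1  2  2  2  3  3
 T  0  0  0  1  2  3  3  3  3
 T  0  0  0  1  2  3  3  3  3
 G  0  0  0  1  2  3  3  4  4
 C  0  0  0  1  2  3  4  4  4
 G  0  0  0  1  2  3  4  5  5
 A  0  1  1  1  2  3  4  5  6
dp[12][8] = 6. One LCS (by backtracking along matches): CCTCGA.

6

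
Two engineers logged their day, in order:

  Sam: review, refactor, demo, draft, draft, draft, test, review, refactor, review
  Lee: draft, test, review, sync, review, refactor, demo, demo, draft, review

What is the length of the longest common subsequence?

5

One common subsequence of length 5: review [1,5], refactor [2,6], demo [3,8], draft [6,9], review [10,10]. Since dp[10][10] = 5, nothing longer is possible.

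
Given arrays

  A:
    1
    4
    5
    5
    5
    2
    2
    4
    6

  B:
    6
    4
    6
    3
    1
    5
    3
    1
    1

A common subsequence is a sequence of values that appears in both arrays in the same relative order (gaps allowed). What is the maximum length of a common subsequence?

One common subsequence of length 2: 1 [1,5], then 5 [3,6]. The LCS DP gives dp[9][9] = 2, so this is optimal.

2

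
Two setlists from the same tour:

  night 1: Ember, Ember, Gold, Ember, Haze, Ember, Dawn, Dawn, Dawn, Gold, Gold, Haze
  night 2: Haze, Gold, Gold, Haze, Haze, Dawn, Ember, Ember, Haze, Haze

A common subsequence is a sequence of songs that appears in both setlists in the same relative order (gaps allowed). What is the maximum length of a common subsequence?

4

Match Ember (night 1 #2, night 2 #7), then Ember (night 1 #4, night 2 #8), then Haze (night 1 #5, night 2 #9), then Haze (night 1 #12, night 2 #10) — 4 songs in the same relative order in both. Since dp[12][10] = 4, nothing longer is possible.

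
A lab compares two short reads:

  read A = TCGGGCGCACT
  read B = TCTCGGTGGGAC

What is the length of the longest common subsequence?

Let dp[i][j] be the LCS length of the first i bases of read A and the first j bases of read B. dp[i][j] = dp[i-1][j-1]+1 when the i-th and j-th bases match, else max(dp[i-1][j], dp[i][j-1]).
    ·  T  C  T  C  G  G  T  G  G  G  A  C
 ·  0  0  0  0  0  0  0  0  0  0  0  0  0
 T  0  1  1  1  1  1  1  1  1  1  1  1  1
 C  0  1  2  2  2  2  2  2  2  2  2  2  2
 G  0  1  2  2  2  3  3  3  3  3  3  3  3
 G  0  1  2  2  2  3  4  4  4  4  4  4  4
 G  0  1  2  2  2  3  4  4  5  5  5  5  5
 C  0  1  2  2  3  3  4  4  5  5  5  5  6
 G  0  1  2  2  3  4  4  4  5  6  6  6  6
 C  0  1  2  2  3  4  4  4  5  6  6  6  7
 A  0  1  2  2  3  4  4  4  5  6  6  7  7
 C  0  1  2  2  3  4  4  4  5  6  6  7  8
 T  0  1  2  3  3  4  4  5  5  6  6  7  8
dp[11][12] = 8. One LCS (by backtracking along matches): TCGGGGAC.

8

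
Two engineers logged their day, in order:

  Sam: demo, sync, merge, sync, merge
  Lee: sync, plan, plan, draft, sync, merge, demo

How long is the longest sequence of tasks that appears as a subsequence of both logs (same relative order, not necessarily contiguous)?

3

Match sync [2,1] → sync [4,5] → merge [5,6] — 3 tasks in the same relative order in both. The LCS DP gives dp[5][7] = 3, so this is optimal.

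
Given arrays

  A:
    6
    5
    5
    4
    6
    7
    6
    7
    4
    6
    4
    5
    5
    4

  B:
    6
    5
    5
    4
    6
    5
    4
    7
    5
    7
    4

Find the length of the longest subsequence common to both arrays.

8

One common subsequence of length 8: 6 (A #1, B #1), 5 (A #2, B #2), 5 (A #3, B #3), 4 (A #4, B #4), 6 (A #5, B #5), 7 (A #6, B #8), 7 (A #8, B #10), 4 (A #14, B #11). The LCS DP gives dp[14][11] = 8, so this is optimal.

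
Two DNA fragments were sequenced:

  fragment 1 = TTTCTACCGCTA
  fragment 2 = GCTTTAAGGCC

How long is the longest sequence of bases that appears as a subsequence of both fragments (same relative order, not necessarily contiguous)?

Match T at fragment 1[1]=fragment 2[3], T at fragment 1[2]=fragment 2[4], T at fragment 1[3]=fragment 2[5], A at fragment 1[6]=fragment 2[7], C at fragment 1[8]=fragment 2[10], C at fragment 1[10]=fragment 2[11] — 6 bases in the same relative order in both. The LCS DP gives dp[12][11] = 6, so this is optimal.

6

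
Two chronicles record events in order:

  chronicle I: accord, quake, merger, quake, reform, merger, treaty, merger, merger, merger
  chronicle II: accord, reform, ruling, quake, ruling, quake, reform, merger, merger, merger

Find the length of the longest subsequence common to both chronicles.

7

Match accord [1,1] → quake [2,4] → quake [4,6] → reform [5,7] → merger [8,8] → merger [9,9] → merger [10,10] — 7 events in the same relative order in both. dp[10][10] = 7 confirms this is the maximum.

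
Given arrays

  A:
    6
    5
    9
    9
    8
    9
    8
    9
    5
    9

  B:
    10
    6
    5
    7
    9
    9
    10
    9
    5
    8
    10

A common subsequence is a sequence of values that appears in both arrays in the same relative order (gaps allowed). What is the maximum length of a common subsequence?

6

Let dp[i][j] be the LCS length of the first i values of A and the first j values of B. dp[i][j] = dp[i-1][j-1]+1 when the i-th and j-th values match, else max(dp[i-1][j], dp[i][j-1]).
    · 10  6  5  7  9  9 10  9  5  8 10
 ·  0  0  0  0  0  0  0  0  0  0  0  0
 6  0  0  1  1  1  1  1  1  1  1  1  1
 5  0  0  1  2  2  2  2  2  2  2  2  2
 9  0  0  1  2  2  3  3  3  3  3  3  3
 9  0  0  1  2  2  3  4  4  4  4  4  4
 8  0  0  1  2  2  3  4  4  4  4  5  5
 9  0  0  1  2  2  3  4  4  5  5  5  5
 8  0  0  1  2  2  3  4  4  5  5  6  6
 9  0  0  1  2  2  3  4  4  5  5  6  6
 5  0  0  1  2  2  3  4  4  5  6  6  6
 9  0  0  1  2  2  3  4  4  5  6  6  6
dp[10][11] = 6. One LCS (by backtracking along matches): 6, 5, 9, 9, 9, 8.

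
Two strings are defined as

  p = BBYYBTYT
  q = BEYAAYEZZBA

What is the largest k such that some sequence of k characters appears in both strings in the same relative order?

4

Pick B at p[1]=q[1], Y at p[3]=q[3], Y at p[4]=q[6], B at p[5]=q[10]; all 4 characters appear in both, in order. The LCS DP gives dp[8][11] = 4, so this is optimal.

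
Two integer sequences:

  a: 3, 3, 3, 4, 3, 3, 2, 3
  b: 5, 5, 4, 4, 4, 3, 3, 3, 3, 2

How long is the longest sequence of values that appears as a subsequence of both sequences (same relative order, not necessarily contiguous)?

5

One common subsequence of length 5: 3 (a #2, b #6) → 3 (a #3, b #7) → 3 (a #5, b #8) → 3 (a #6, b #9) → 2 (a #7, b #10). The LCS DP gives dp[8][10] = 5, so this is optimal.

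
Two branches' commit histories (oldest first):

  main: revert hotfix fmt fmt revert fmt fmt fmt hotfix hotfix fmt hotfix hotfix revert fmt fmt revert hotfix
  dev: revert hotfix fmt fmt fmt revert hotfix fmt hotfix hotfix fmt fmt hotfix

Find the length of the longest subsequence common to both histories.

12

Pick revert at main[1]=dev[1], then hotfix at main[2]=dev[2], then fmt at main[3]=dev[4], then fmt at main[4]=dev[5], then revert at main[5]=dev[6], then hotfix at main[10]=dev[7], then fmt at main[11]=dev[8], then hotfix at main[12]=dev[9], then hotfix at main[13]=dev[10], then fmt at main[15]=dev[11], then fmt at main[16]=dev[12], then hotfix at main[18]=dev[13]; all 12 commits appear in both, in order, and the DP table's final entry dp[18][13] is also 12, so no common subsequence is longer.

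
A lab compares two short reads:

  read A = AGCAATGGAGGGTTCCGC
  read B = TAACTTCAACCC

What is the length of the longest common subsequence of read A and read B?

7

Pick A at read A[1]=read B[3], then C at read A[3]=read B[7], then A at read A[5]=read B[8], then A at read A[9]=read B[9], then C at read A[15]=read B[10], then C at read A[16]=read B[11], then C at read A[18]=read B[12]; all 7 bases appear in both, in order. The LCS DP gives dp[18][12] = 7, so this is optimal.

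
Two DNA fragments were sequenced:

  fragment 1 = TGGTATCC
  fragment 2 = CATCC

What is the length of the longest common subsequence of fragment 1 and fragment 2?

4

Taking A [5,2], T [6,3], C [7,4], C [8,5] gives a common subsequence of length 4. The LCS DP gives dp[8][5] = 4, so this is optimal.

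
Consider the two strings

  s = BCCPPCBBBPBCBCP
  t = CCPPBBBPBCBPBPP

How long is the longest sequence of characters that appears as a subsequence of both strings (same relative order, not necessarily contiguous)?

Taking C (s #2, t #1); then C (s #3, t #2); then P (s #4, t #3); then P (s #5, t #4); then B (s #7, t #5); then B (s #8, t #6); then B (s #9, t #7); then P (s #10, t #8); then B (s #11, t #9); then C (s #12, t #10); then B (s #13, t #13); then P (s #15, t #15) gives a common subsequence of length 12. The LCS DP gives dp[15][15] = 12, so this is optimal.

12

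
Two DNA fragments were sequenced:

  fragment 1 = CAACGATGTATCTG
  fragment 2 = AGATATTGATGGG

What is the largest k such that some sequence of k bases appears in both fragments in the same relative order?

8

One common subsequence of length 8: A at fragment 1[2]=fragment 2[1], then A at fragment 1[3]=fragment 2[3], then A at fragment 1[6]=fragment 2[5], then T at fragment 1[7]=fragment 2[7], then G at fragment 1[8]=fragment 2[8], then A at fragment 1[10]=fragment 2[9], then T at fragment 1[11]=fragment 2[10], then G at fragment 1[14]=fragment 2[13], and the DP table's final entry dp[14][13] is also 8, so no common subsequence is longer.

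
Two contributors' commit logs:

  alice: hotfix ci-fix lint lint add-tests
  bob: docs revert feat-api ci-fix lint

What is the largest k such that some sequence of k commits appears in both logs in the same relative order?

One common subsequence of length 2: ci-fix [2,4]; then lint [4,5]. Since dp[5][5] = 2, nothing longer is possible.

2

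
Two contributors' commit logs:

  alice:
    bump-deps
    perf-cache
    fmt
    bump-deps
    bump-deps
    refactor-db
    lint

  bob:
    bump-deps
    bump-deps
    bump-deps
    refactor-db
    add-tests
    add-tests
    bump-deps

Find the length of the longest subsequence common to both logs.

4

Taking bump-deps [1,1], then bump-deps [4,2], then bump-deps [5,3], then refactor-db [6,4] gives a common subsequence of length 4. dp[7][7] = 4 confirms this is the maximum.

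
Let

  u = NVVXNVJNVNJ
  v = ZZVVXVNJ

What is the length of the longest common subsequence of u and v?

Let dp[i][j] be the LCS length of the first i characters of u and the first j characters of v. dp[i][j] = dp[i-1][j-1]+1 when the i-th and j-th characters match, else max(dp[i-1][j], dp[i][j-1]).
    ·  Z  Z  V  V  X  V  N  J
 ·  0  0  0  0  0  0  0  0  0
 N  0  0  0  0  0  0  0  1  1
 V  0  0  0  1  1  1  1  1  1
 V  0  0  0  1  2  2  2  2  2
 X  0  0  0  1  2  3  3  3  3
 N  0  0  0  1  2  3  3  4  4
 V  0  0  0  1  2  3  4  4  4
 J  0  0  0  1  2  3  4  4  5
 N  0  0  0  1  2  3  4  5  5
 V  0  0  0  1  2  3  4  5  5
 N  0  0  0  1  2  3  4  5  5
 J  0  0  0  1  2  3  4  5  6
dp[11][8] = 6. One LCS (by backtracking along matches): VVXVNJ.

6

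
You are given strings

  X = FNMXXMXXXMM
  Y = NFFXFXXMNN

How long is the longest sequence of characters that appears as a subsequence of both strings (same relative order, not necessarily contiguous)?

5

Match F at X[1]=Y[3], then X at X[4]=Y[4], then X at X[8]=Y[6], then X at X[9]=Y[7], then M at X[10]=Y[8] — 5 characters in the same relative order in both, and the DP table's final entry dp[11][10] is also 5, so no common subsequence is longer.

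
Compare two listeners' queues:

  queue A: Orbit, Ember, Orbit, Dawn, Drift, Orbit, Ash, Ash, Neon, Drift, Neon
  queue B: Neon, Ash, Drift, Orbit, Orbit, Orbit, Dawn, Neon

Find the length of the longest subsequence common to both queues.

Match Orbit [1,5]; then Orbit [3,6]; then Dawn [4,7]; then Neon [11,8] — 4 songs in the same relative order in both. The LCS DP gives dp[11][8] = 4, so this is optimal.

4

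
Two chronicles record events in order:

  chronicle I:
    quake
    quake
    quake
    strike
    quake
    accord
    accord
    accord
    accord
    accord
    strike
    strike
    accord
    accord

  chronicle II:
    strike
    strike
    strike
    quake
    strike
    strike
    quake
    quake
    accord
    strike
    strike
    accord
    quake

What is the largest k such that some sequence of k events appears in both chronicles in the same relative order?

7

Taking quake at chronicle I[1]=chronicle II[4]; then quake at chronicle I[3]=chronicle II[7]; then quake at chronicle I[5]=chronicle II[8]; then accord at chronicle I[10]=chronicle II[9]; then strike at chronicle I[11]=chronicle II[10]; then strike at chronicle I[12]=chronicle II[11]; then accord at chronicle I[13]=chronicle II[12] gives a common subsequence of length 7. dp[14][13] = 7 confirms this is the maximum.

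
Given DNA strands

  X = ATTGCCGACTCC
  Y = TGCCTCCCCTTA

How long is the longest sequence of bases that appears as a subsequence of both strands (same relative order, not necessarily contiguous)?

One common subsequence of length 7: T (X #3, Y #1); then G (X #4, Y #2); then C (X #5, Y #4); then C (X #6, Y #6); then C (X #9, Y #7); then C (X #11, Y #8); then C (X #12, Y #9). dp[12][12] = 7 confirms this is the maximum.

7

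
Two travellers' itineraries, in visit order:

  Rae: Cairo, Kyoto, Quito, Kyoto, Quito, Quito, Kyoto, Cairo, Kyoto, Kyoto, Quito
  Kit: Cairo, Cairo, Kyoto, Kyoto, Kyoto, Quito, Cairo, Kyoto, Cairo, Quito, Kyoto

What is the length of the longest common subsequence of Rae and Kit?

Pick Cairo (Rae #1, Kit #2); then Kyoto (Rae #2, Kit #4); then Kyoto (Rae #4, Kit #5); then Quito (Rae #5, Kit #6); then Kyoto (Rae #7, Kit #8); then Cairo (Rae #8, Kit #9); then Kyoto (Rae #10, Kit #11); all 7 stops appear in both, in order. Since dp[11][11] = 7, nothing longer is possible.

7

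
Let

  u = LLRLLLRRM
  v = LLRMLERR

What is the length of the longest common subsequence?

Let dp[i][j] be the LCS length of the first i characters of u and the first j characters of v. dp[i][j] = dp[i-1][j-1]+1 when the i-th and j-th characters match, else max(dp[i-1][j], dp[i][j-1]).
    ·  L  L  R  M  L  E  R  R
 ·  0  0  0  0  0  0  0  0  0
 L  0  1  1  1  1  1  1  1  1
 L  0  1  2  2  2  2  2  2  2
 R  0  1  2  3  3  3  3  3  3
 L  0  1  2  3  3  4  4  4  4
 L  0  1  2  3  3  4  4  4  4
 L  0  1  2  3  3  4  4  4  4
 R  0  1  2  3  3  4  4  5  5
 R  0  1  2  3  3  4  4  5  6
 M  0  1  2  3  4  4  4  5  6
dp[9][8] = 6. One LCS (by backtracking along matches): LLRLRR.

6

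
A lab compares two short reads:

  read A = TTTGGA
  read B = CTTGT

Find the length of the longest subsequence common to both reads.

Taking T at read A[1]=read B[2], T at read A[2]=read B[3], T at read A[3]=read B[5] gives a common subsequence of length 3. Since dp[6][5] = 3, nothing longer is possible.

3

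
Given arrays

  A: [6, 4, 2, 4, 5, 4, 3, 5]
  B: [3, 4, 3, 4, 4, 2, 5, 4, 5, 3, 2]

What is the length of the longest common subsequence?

5

Taking 4 at A[2]=B[5], then 2 at A[3]=B[6], then 4 at A[4]=B[8], then 5 at A[5]=B[9], then 3 at A[7]=B[10] gives a common subsequence of length 5. Since dp[8][11] = 5, nothing longer is possible.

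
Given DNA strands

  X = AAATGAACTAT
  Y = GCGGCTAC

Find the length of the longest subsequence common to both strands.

4

Taking G at X[5]=Y[4], C at X[8]=Y[5], T at X[9]=Y[6], A at X[10]=Y[7] gives a common subsequence of length 4. Since dp[11][8] = 4, nothing longer is possible.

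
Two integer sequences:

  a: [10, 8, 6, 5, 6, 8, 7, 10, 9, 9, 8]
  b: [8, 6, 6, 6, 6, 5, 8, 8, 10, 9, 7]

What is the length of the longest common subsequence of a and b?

6

Taking 8 (a #2, b #1), then 6 (a #3, b #5), then 5 (a #4, b #6), then 8 (a #6, b #8), then 10 (a #8, b #9), then 9 (a #9, b #10) gives a common subsequence of length 6. Since dp[11][11] = 6, nothing longer is possible.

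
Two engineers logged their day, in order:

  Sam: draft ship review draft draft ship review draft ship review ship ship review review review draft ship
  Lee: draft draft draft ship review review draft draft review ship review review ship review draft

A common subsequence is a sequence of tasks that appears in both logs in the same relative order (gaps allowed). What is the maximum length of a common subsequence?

Match draft [1,1], draft [4,2], draft [5,3], ship [6,4], review [7,6], draft [8,8], review [10,9], ship [12,10], review [13,11], review [14,12], review [15,14], draft [16,15] — 12 tasks in the same relative order in both. The LCS DP gives dp[17][15] = 12, so this is optimal.

12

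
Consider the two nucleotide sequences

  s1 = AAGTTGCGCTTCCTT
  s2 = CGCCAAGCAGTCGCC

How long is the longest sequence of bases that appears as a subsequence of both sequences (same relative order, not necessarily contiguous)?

One common subsequence of length 8: A (s1 #1, s2 #6); then A (s1 #2, s2 #9); then G (s1 #3, s2 #10); then T (s1 #5, s2 #11); then C (s1 #7, s2 #12); then G (s1 #8, s2 #13); then C (s1 #12, s2 #14); then C (s1 #13, s2 #15). Since dp[15][15] = 8, nothing longer is possible.

8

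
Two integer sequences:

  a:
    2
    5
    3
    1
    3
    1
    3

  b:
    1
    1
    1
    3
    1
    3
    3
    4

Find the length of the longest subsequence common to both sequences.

Let dp[i][j] be the LCS length of the first i values of a and the first j values of b. dp[i][j] = dp[i-1][j-1]+1 when the i-th and j-th values match, else max(dp[i-1][j], dp[i][j-1]).
    ·  1  1  1  3  1  3  3  4
 ·  0  0  0  0  0  0  0  0  0
 2  0  0  0  0  0  0  0  0  0
 5  0  0  0  0  0  0  0  0  0
 3  0  0  0  0  1  1  1  1  1
 1  0  1  1  1  1  2  2  2  2
 3  0  1  1  1  2  2  3  3  3
 1  0  1  2  2  2  3  3  3  3
 3  0  1  2  2  3  3  4  4  4
dp[7][8] = 4. One LCS (by backtracking along matches): 3, 1, 3, 3.

4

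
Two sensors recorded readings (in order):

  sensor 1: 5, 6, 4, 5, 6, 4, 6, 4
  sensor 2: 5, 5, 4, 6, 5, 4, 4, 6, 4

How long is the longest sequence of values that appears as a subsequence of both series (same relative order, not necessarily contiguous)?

6

Match 5 (sensor 1 #1, sensor 2 #2), 6 (sensor 1 #2, sensor 2 #4), 4 (sensor 1 #3, sensor 2 #6), 4 (sensor 1 #6, sensor 2 #7), 6 (sensor 1 #7, sensor 2 #8), 4 (sensor 1 #8, sensor 2 #9) — 6 values in the same relative order in both. dp[8][9] = 6 confirms this is the maximum.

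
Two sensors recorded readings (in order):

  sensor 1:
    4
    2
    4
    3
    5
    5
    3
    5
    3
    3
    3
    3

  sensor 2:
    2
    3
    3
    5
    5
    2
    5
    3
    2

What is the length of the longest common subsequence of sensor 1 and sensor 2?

One common subsequence of length 6: 2 (sensor 1 #2, sensor 2 #1), then 3 (sensor 1 #4, sensor 2 #3), then 5 (sensor 1 #5, sensor 2 #4), then 5 (sensor 1 #6, sensor 2 #5), then 5 (sensor 1 #8, sensor 2 #7), then 3 (sensor 1 #9, sensor 2 #8). The LCS DP gives dp[12][9] = 6, so this is optimal.

6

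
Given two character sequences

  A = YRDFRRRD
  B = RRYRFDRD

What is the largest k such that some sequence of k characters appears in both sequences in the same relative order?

Match Y [1,3]; then R [2,4]; then D [3,6]; then R [7,7]; then D [8,8] — 5 characters in the same relative order in both. The LCS DP gives dp[8][8] = 5, so this is optimal.

5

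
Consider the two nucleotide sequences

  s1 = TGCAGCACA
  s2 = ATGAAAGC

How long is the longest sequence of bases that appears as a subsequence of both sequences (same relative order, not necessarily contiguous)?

One common subsequence of length 5: T at s1[1]=s2[2], G at s1[2]=s2[3], A at s1[4]=s2[6], G at s1[5]=s2[7], C at s1[8]=s2[8]. Since dp[9][8] = 5, nothing longer is possible.

5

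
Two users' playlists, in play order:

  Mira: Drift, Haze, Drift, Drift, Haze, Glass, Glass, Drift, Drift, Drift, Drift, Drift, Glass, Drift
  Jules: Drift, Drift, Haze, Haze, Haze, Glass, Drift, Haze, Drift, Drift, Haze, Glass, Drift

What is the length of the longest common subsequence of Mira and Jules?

One common subsequence of length 9: Drift at Mira[1]=Jules[2] → Haze at Mira[2]=Jules[4] → Haze at Mira[5]=Jules[5] → Glass at Mira[7]=Jules[6] → Drift at Mira[8]=Jules[7] → Drift at Mira[9]=Jules[9] → Drift at Mira[10]=Jules[10] → Glass at Mira[13]=Jules[12] → Drift at Mira[14]=Jules[13]. The LCS DP gives dp[14][13] = 9, so this is optimal.

9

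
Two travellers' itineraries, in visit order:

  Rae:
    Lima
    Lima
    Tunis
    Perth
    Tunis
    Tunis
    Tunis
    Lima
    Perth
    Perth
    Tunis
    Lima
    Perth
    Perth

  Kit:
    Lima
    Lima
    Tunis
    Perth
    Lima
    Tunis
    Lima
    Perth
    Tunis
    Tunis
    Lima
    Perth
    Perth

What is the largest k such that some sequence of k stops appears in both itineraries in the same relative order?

Taking Lima (Rae #1, Kit #1), Lima (Rae #2, Kit #2), Tunis (Rae #3, Kit #3), Perth (Rae #4, Kit #4), Tunis (Rae #7, Kit #6), Lima (Rae #8, Kit #7), Perth (Rae #9, Kit #8), Tunis (Rae #11, Kit #10), Lima (Rae #12, Kit #11), Perth (Rae #13, Kit #12), Perth (Rae #14, Kit #13) gives a common subsequence of length 11. Since dp[14][13] = 11, nothing longer is possible.

11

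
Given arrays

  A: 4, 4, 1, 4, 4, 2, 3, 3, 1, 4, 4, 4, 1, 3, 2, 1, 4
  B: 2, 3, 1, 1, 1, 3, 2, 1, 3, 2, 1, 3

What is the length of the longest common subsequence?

Match 2 at A[6]=B[1]; then 3 at A[7]=B[2]; then 3 at A[8]=B[6]; then 1 at A[13]=B[8]; then 3 at A[14]=B[9]; then 2 at A[15]=B[10]; then 1 at A[16]=B[11] — 7 values in the same relative order in both. dp[17][12] = 7 confirms this is the maximum.

7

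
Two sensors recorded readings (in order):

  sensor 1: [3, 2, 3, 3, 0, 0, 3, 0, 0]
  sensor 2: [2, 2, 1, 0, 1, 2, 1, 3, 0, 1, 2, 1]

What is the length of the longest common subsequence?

4

Let dp[i][j] be the LCS length of the first i values of sensor 1 and the first j values of sensor 2. dp[i][j] = dp[i-1][j-1]+1 when the i-th and j-th values match, else max(dp[i-1][j], dp[i][j-1]).
    ·  2  2  1  0  1  2  1  3  0  1  2  1
 ·  0  0  0  0  0  0  0  0  0  0  0  0  0
 3  0  0  0  0  0  0  0  0  1  1  1  1  1
 2  0  1  1  1  1  1  1  1  1  1  1  2  2
 3  0  1  1  1  1  1  1  1  2  2  2  2  2
 3  0  1  1  1  1  1  1  1  2  2  2  2  2
 0  0  1  1  1  2  2  2  2  2  3  3  3  3
 0  0  1  1  1  2  2  2  2  2  3  3  3  3
 3  0  1  1  1  2  2  2  2  3  3  3  3  3
 0  0  1  1  1  2  2  2  2  3  4  4  4  4
 0  0  1  1  1  2  2  2  2  3  4  4  4  4
dp[9][12] = 4. One LCS (by backtracking along matches): 2, 0, 3, 0.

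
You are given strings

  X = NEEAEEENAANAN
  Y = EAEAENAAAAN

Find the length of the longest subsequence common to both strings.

9

Let dp[i][j] be the LCS length of the first i characters of X and the first j characters of Y. dp[i][j] = dp[i-1][j-1]+1 when the i-th and j-th characters match, else max(dp[i-1][j], dp[i][j-1]).
    ·  E  A  E  A  E  N  A  A  A  A  N
 ·  0  0  0  0  0  0  0  0  0  0  0  0
 N  0  0  0  0  0  0  1  1  1  1  1  1
 E  0  1  1  1  1  1  1  1  1  1  1  1
 E  0  1  1  2  2  2  2  2  2  2  2  2
 A  0  1  2  2  3  3  3  3  3  3  3  3
 E  0  1  2  3  3  4  4  4  4  4  4  4
 E  0  1  2  3  3  4  4  4  4  4  4  4
 E  0  1  2  3  3  4  4  4  4  4  4  4
 N  0  1  2  3  3  4  5  5  5  5  5  5
 A  0  1  2  3  4  4  5  6  6  6  6  6
 A  0  1  2  3  4  4  5  6  7  7  7  7
 N  0  1  2  3  4  4  5  6  7  7  7  8
 A  0  1  2  3  4  4  5  6  7  8  8  8
 N  0  1  2  3  4  4  5  6  7  8  8  9
dp[13][11] = 9. One LCS (by backtracking along matches): EEAENAAAN.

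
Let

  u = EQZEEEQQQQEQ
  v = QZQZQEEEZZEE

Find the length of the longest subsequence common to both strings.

Let dp[i][j] be the LCS length of the first i characters of u and the first j characters of v. dp[i][j] = dp[i-1][j-1]+1 when the i-th and j-th characters match, else max(dp[i-1][j], dp[i][j-1]).
    ·  Q  Z  Q  Z  Q  E  E  E  Z  Z  E  E
 ·  0  0  0  0  0  0  0  0  0  0  0  0  0
 E  0  0  0  0  0  0  1  1  1  1  1  1  1
 Q  0  1  1  1  1  1  1  1  1  1  1  1  1
 Z  0  1  2  2  2  2  2  2  2  2  2  2  2
 E  0  1  2  2  2  2  3  3  3  3  3  3  3
 E  0  1  2  2  2  2  3  4  4  4  4  4  4
 E  0  1  2  2  2  2  3  4  5  5  5  5  5
 Q  0  1  2  3  3  3  3  4  5  5  5  5  5
 Q  0  1  2  3  3  4  4  4  5  5  5  5  5
 Q  0  1  2  3  3  4  4  4  5  5  5  5  5
 Q  0  1  2  3  3  4  4  4  5  5  5  5  5
 E  0  1  2  3  3  4  5  5  5  5  5  6  6
 Q  0  1  2  3  3  4  5  5  5  5  5  6  6
dp[12][12] = 6. One LCS (by backtracking along matches): QZEEEE.

6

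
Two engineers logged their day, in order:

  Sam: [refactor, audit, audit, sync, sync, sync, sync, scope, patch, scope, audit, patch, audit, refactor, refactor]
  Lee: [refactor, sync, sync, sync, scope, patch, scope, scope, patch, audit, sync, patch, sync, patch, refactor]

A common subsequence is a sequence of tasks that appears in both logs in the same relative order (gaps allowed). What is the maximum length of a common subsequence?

10

Match refactor (Sam #1, Lee #1); then sync (Sam #5, Lee #2); then sync (Sam #6, Lee #3); then sync (Sam #7, Lee #4); then scope (Sam #8, Lee #5); then patch (Sam #9, Lee #6); then scope (Sam #10, Lee #8); then audit (Sam #11, Lee #10); then patch (Sam #12, Lee #14); then refactor (Sam #15, Lee #15) — 10 tasks in the same relative order in both. Since dp[15][15] = 10, nothing longer is possible.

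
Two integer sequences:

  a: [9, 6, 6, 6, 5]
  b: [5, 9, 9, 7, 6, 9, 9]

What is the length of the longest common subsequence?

2

Taking 9 (a #1, b #3), 6 (a #2, b #5) gives a common subsequence of length 2. The LCS DP gives dp[5][7] = 2, so this is optimal.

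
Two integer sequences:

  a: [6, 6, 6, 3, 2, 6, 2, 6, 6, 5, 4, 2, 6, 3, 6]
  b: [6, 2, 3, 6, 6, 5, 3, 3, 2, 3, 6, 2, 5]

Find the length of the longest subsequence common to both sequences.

8

Pick 6 (a #1, b #1) → 6 (a #2, b #4) → 6 (a #3, b #5) → 3 (a #4, b #8) → 2 (a #5, b #9) → 6 (a #6, b #11) → 2 (a #7, b #12) → 5 (a #10, b #13); all 8 values appear in both, in order. Since dp[15][13] = 8, nothing longer is possible.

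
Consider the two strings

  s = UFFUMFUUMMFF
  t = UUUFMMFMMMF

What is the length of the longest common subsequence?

Taking U (s #1, t #3); then F (s #2, t #4); then F (s #3, t #7); then M (s #5, t #8); then M (s #9, t #9); then M (s #10, t #10); then F (s #12, t #11) gives a common subsequence of length 7, and the DP table's final entry dp[12][11] is also 7, so no common subsequence is longer.

7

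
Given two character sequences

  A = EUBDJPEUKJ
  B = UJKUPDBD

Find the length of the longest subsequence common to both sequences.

3

One common subsequence of length 3: U at A[2]=B[4] → B at A[3]=B[7] → D at A[4]=B[8], and the DP table's final entry dp[10][8] is also 3, so no common subsequence is longer.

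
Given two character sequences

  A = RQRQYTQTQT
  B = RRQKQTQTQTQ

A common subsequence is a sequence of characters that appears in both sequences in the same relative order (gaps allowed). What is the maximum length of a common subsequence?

Taking R (A #1, B #2) → Q (A #2, B #3) → Q (A #4, B #5) → T (A #6, B #6) → Q (A #7, B #7) → T (A #8, B #8) → Q (A #9, B #9) → T (A #10, B #10) gives a common subsequence of length 8. Since dp[10][11] = 8, nothing longer is possible.

8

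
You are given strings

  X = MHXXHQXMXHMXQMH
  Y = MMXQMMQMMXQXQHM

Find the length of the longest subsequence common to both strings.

One common subsequence of length 8: M at X[1]=Y[2] → X at X[3]=Y[3] → Q at X[6]=Y[7] → M at X[8]=Y[9] → X at X[9]=Y[10] → X at X[12]=Y[12] → Q at X[13]=Y[13] → M at X[14]=Y[15]. The LCS DP gives dp[15][15] = 8, so this is optimal.

8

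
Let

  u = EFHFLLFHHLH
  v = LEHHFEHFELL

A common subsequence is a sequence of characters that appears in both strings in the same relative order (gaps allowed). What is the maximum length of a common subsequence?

Let dp[i][j] be the LCS length of the first i characters of u and the first j characters of v. dp[i][j] = dp[i-1][j-1]+1 when the i-th and j-th characters match, else max(dp[i-1][j], dp[i][j-1]).
    ·  L  E  H  H  F  E  H  F  E  L  L
 ·  0  0  0  0  0  0  0  0  0  0  0  0
 E  0  0  1  1  1  1  1  1  1  1  1  1
 F  0  0  1  1  1  2  2  2  2  2  2  2
 H  0  0  1  2  2  2  2  3  3  3  3  3
 F  0  0  1  2  2  3  3  3  4  4  4  4
 L  0  1  1  2  2  3  3  3  4  4  5  5
 L  0  1  1  2  2  3  3  3  4  4  5  6
 F  0  1  1  2  2  3  3  3  4  4  5  6
 H  0  1  1  2  3  3  3  4  4  4  5  6
 H  0  1  1  2  3  3  3  4  4  4  5  6
 L  0  1  1  2  3  3  3  4  4  4  5  6
 H  0  1  1  2  3  3  3  4  4  4  5  6
dp[11][11] = 6. One LCS (by backtracking along matches): EFHFLL.

6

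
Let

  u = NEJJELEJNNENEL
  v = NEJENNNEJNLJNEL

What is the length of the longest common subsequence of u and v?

10

Match N (u #1, v #1), E (u #2, v #2), J (u #4, v #3), E (u #5, v #4), E (u #7, v #8), J (u #8, v #9), N (u #9, v #10), N (u #12, v #13), E (u #13, v #14), L (u #14, v #15) — 10 characters in the same relative order in both. The LCS DP gives dp[14][15] = 10, so this is optimal.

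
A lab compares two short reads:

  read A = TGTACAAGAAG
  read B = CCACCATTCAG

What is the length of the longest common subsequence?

5

Pick T at read A[1]=read B[7], T at read A[3]=read B[8], C at read A[5]=read B[9], A at read A[10]=read B[10], G at read A[11]=read B[11]; all 5 bases appear in both, in order. The LCS DP gives dp[11][11] = 5, so this is optimal.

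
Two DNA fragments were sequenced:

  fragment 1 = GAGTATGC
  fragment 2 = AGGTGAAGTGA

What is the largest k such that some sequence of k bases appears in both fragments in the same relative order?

Let dp[i][j] be the LCS length of the first i bases of fragment 1 and the first j bases of fragment 2. dp[i][j] = dp[i-1][j-1]+1 when the i-th and j-th bases match, else max(dp[i-1][j], dp[i][j-1]).
    ·  A  G  G  T  G  A  A  G  T  G  A
 ·  0  0  0  0  0  0  0  0  0  0  0  0
 G  0  0  1  1  1  1  1  1  1  1  1  1
 A  0  1  1  1  1  1  2  2  2  2  2  2
 G  0  1  2  2  2  2  2  2  3  3  3  3
 T  0  1  2  2  3  3  3  3  3  4  4  4
 A  0  1  2  2  3  3  4  4  4  4  4  5
 T  0  1  2  2  3  3  4  4  4  5  5  5
 G  0  1  2  3  3  4  4  4  5  5  6  6
 C  0  1  2  3  3  4  4  4  5  5  6  6
dp[8][11] = 6. One LCS (by backtracking along matches): GGTATG.

6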